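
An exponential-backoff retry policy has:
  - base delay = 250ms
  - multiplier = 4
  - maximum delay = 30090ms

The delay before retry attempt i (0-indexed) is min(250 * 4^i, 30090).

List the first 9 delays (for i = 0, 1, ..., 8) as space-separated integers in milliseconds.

Answer: 250 1000 4000 16000 30090 30090 30090 30090 30090

Derivation:
Computing each delay:
  i=0: min(250*4^0, 30090) = 250
  i=1: min(250*4^1, 30090) = 1000
  i=2: min(250*4^2, 30090) = 4000
  i=3: min(250*4^3, 30090) = 16000
  i=4: min(250*4^4, 30090) = 30090
  i=5: min(250*4^5, 30090) = 30090
  i=6: min(250*4^6, 30090) = 30090
  i=7: min(250*4^7, 30090) = 30090
  i=8: min(250*4^8, 30090) = 30090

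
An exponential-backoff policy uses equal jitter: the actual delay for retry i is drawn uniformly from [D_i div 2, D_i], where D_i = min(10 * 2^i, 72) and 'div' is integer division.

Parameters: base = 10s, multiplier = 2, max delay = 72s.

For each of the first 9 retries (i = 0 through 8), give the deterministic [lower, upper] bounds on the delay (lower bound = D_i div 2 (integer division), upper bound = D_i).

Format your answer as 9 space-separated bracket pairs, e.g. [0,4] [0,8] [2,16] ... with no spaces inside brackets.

Answer: [5,10] [10,20] [20,40] [36,72] [36,72] [36,72] [36,72] [36,72] [36,72]

Derivation:
Computing bounds per retry:
  i=0: D_i=min(10*2^0,72)=10, bounds=[5,10]
  i=1: D_i=min(10*2^1,72)=20, bounds=[10,20]
  i=2: D_i=min(10*2^2,72)=40, bounds=[20,40]
  i=3: D_i=min(10*2^3,72)=72, bounds=[36,72]
  i=4: D_i=min(10*2^4,72)=72, bounds=[36,72]
  i=5: D_i=min(10*2^5,72)=72, bounds=[36,72]
  i=6: D_i=min(10*2^6,72)=72, bounds=[36,72]
  i=7: D_i=min(10*2^7,72)=72, bounds=[36,72]
  i=8: D_i=min(10*2^8,72)=72, bounds=[36,72]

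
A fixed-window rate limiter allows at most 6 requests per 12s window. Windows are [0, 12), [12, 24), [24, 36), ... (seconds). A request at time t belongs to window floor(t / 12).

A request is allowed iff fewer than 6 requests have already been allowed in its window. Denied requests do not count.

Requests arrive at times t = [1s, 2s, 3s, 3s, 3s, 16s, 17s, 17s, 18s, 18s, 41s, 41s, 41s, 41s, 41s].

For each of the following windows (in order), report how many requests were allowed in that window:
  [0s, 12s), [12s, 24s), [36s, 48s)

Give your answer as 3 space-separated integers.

Processing requests:
  req#1 t=1s (window 0): ALLOW
  req#2 t=2s (window 0): ALLOW
  req#3 t=3s (window 0): ALLOW
  req#4 t=3s (window 0): ALLOW
  req#5 t=3s (window 0): ALLOW
  req#6 t=16s (window 1): ALLOW
  req#7 t=17s (window 1): ALLOW
  req#8 t=17s (window 1): ALLOW
  req#9 t=18s (window 1): ALLOW
  req#10 t=18s (window 1): ALLOW
  req#11 t=41s (window 3): ALLOW
  req#12 t=41s (window 3): ALLOW
  req#13 t=41s (window 3): ALLOW
  req#14 t=41s (window 3): ALLOW
  req#15 t=41s (window 3): ALLOW

Allowed counts by window: 5 5 5

Answer: 5 5 5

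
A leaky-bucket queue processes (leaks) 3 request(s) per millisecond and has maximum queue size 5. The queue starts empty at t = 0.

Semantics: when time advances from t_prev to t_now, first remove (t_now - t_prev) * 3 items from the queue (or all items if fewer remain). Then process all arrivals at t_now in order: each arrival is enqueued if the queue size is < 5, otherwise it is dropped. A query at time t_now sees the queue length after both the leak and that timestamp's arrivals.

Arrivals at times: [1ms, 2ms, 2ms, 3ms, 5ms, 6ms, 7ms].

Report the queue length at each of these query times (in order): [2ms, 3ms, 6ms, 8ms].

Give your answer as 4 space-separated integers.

Answer: 2 1 1 0

Derivation:
Queue lengths at query times:
  query t=2ms: backlog = 2
  query t=3ms: backlog = 1
  query t=6ms: backlog = 1
  query t=8ms: backlog = 0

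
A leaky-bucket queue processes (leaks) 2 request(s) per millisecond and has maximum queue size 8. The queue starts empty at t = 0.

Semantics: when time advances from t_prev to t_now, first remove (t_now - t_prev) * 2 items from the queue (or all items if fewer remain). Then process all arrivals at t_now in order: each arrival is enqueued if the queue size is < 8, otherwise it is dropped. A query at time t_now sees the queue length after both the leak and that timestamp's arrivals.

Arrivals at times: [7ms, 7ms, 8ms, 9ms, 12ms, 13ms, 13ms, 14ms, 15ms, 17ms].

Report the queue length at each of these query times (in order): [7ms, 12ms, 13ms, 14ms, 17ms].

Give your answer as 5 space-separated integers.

Answer: 2 1 2 1 1

Derivation:
Queue lengths at query times:
  query t=7ms: backlog = 2
  query t=12ms: backlog = 1
  query t=13ms: backlog = 2
  query t=14ms: backlog = 1
  query t=17ms: backlog = 1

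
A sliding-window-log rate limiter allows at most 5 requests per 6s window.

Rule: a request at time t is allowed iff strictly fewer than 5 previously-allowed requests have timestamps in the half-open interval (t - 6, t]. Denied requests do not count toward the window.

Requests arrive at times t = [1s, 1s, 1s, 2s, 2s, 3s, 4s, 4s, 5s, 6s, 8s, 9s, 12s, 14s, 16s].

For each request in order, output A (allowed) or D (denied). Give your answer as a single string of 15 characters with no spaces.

Tracking allowed requests in the window:
  req#1 t=1s: ALLOW
  req#2 t=1s: ALLOW
  req#3 t=1s: ALLOW
  req#4 t=2s: ALLOW
  req#5 t=2s: ALLOW
  req#6 t=3s: DENY
  req#7 t=4s: DENY
  req#8 t=4s: DENY
  req#9 t=5s: DENY
  req#10 t=6s: DENY
  req#11 t=8s: ALLOW
  req#12 t=9s: ALLOW
  req#13 t=12s: ALLOW
  req#14 t=14s: ALLOW
  req#15 t=16s: ALLOW

Answer: AAAAADDDDDAAAAA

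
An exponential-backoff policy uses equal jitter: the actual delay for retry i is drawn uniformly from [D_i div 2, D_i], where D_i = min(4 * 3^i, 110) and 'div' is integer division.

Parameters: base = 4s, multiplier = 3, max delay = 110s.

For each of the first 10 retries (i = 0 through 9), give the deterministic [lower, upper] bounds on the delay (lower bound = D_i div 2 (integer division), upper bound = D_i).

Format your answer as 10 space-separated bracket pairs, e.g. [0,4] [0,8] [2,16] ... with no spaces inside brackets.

Computing bounds per retry:
  i=0: D_i=min(4*3^0,110)=4, bounds=[2,4]
  i=1: D_i=min(4*3^1,110)=12, bounds=[6,12]
  i=2: D_i=min(4*3^2,110)=36, bounds=[18,36]
  i=3: D_i=min(4*3^3,110)=108, bounds=[54,108]
  i=4: D_i=min(4*3^4,110)=110, bounds=[55,110]
  i=5: D_i=min(4*3^5,110)=110, bounds=[55,110]
  i=6: D_i=min(4*3^6,110)=110, bounds=[55,110]
  i=7: D_i=min(4*3^7,110)=110, bounds=[55,110]
  i=8: D_i=min(4*3^8,110)=110, bounds=[55,110]
  i=9: D_i=min(4*3^9,110)=110, bounds=[55,110]

Answer: [2,4] [6,12] [18,36] [54,108] [55,110] [55,110] [55,110] [55,110] [55,110] [55,110]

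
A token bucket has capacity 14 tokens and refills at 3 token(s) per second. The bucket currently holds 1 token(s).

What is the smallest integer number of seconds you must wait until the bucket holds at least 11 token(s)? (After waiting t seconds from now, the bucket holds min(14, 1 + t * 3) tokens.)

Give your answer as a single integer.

Need 1 + t * 3 >= 11, so t >= 10/3.
Smallest integer t = ceil(10/3) = 4.

Answer: 4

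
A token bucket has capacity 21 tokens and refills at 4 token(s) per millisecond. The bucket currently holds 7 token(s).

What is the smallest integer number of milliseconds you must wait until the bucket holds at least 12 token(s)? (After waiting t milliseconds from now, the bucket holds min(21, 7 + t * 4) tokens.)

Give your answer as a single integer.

Answer: 2

Derivation:
Need 7 + t * 4 >= 12, so t >= 5/4.
Smallest integer t = ceil(5/4) = 2.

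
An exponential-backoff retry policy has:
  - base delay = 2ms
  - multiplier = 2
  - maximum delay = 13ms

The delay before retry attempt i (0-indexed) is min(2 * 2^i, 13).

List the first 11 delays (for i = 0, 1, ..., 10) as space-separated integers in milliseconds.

Computing each delay:
  i=0: min(2*2^0, 13) = 2
  i=1: min(2*2^1, 13) = 4
  i=2: min(2*2^2, 13) = 8
  i=3: min(2*2^3, 13) = 13
  i=4: min(2*2^4, 13) = 13
  i=5: min(2*2^5, 13) = 13
  i=6: min(2*2^6, 13) = 13
  i=7: min(2*2^7, 13) = 13
  i=8: min(2*2^8, 13) = 13
  i=9: min(2*2^9, 13) = 13
  i=10: min(2*2^10, 13) = 13

Answer: 2 4 8 13 13 13 13 13 13 13 13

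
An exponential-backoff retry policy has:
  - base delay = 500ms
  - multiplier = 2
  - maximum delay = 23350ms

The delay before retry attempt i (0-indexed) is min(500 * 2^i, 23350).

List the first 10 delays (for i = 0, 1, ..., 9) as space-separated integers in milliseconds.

Answer: 500 1000 2000 4000 8000 16000 23350 23350 23350 23350

Derivation:
Computing each delay:
  i=0: min(500*2^0, 23350) = 500
  i=1: min(500*2^1, 23350) = 1000
  i=2: min(500*2^2, 23350) = 2000
  i=3: min(500*2^3, 23350) = 4000
  i=4: min(500*2^4, 23350) = 8000
  i=5: min(500*2^5, 23350) = 16000
  i=6: min(500*2^6, 23350) = 23350
  i=7: min(500*2^7, 23350) = 23350
  i=8: min(500*2^8, 23350) = 23350
  i=9: min(500*2^9, 23350) = 23350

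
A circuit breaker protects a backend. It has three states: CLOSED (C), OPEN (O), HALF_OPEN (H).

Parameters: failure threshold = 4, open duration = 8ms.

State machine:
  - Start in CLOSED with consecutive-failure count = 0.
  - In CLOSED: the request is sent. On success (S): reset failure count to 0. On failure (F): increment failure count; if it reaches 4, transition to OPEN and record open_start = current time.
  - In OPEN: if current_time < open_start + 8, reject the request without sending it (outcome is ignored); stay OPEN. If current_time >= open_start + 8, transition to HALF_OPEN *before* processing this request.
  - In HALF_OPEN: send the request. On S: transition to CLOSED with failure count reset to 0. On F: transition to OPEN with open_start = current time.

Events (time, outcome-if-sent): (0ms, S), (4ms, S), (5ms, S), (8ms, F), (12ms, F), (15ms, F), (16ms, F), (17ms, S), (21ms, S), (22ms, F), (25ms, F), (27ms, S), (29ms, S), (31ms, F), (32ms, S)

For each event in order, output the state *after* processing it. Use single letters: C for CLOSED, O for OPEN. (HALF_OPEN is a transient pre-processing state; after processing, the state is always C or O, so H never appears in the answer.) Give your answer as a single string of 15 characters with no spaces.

Answer: CCCCCCOOOOOOOOO

Derivation:
State after each event:
  event#1 t=0ms outcome=S: state=CLOSED
  event#2 t=4ms outcome=S: state=CLOSED
  event#3 t=5ms outcome=S: state=CLOSED
  event#4 t=8ms outcome=F: state=CLOSED
  event#5 t=12ms outcome=F: state=CLOSED
  event#6 t=15ms outcome=F: state=CLOSED
  event#7 t=16ms outcome=F: state=OPEN
  event#8 t=17ms outcome=S: state=OPEN
  event#9 t=21ms outcome=S: state=OPEN
  event#10 t=22ms outcome=F: state=OPEN
  event#11 t=25ms outcome=F: state=OPEN
  event#12 t=27ms outcome=S: state=OPEN
  event#13 t=29ms outcome=S: state=OPEN
  event#14 t=31ms outcome=F: state=OPEN
  event#15 t=32ms outcome=S: state=OPEN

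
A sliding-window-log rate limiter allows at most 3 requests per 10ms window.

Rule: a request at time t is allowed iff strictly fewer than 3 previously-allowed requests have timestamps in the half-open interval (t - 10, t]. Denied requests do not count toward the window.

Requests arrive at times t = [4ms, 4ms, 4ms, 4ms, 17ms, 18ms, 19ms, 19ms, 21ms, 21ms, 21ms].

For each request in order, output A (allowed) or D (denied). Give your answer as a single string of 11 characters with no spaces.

Answer: AAADAAADDDD

Derivation:
Tracking allowed requests in the window:
  req#1 t=4ms: ALLOW
  req#2 t=4ms: ALLOW
  req#3 t=4ms: ALLOW
  req#4 t=4ms: DENY
  req#5 t=17ms: ALLOW
  req#6 t=18ms: ALLOW
  req#7 t=19ms: ALLOW
  req#8 t=19ms: DENY
  req#9 t=21ms: DENY
  req#10 t=21ms: DENY
  req#11 t=21ms: DENY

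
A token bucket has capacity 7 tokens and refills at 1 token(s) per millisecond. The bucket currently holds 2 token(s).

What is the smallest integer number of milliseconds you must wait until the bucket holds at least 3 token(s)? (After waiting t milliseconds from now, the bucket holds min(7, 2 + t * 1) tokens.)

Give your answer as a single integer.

Need 2 + t * 1 >= 3, so t >= 1/1.
Smallest integer t = ceil(1/1) = 1.

Answer: 1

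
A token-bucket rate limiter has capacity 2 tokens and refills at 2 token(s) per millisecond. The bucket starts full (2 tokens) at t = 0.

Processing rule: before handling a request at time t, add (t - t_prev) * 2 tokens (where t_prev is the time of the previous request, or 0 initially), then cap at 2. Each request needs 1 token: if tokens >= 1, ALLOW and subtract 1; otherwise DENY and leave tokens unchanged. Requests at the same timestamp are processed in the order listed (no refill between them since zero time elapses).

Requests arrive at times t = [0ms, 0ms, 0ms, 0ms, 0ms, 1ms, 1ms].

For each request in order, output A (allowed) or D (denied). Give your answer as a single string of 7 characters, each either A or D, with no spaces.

Simulating step by step:
  req#1 t=0ms: ALLOW
  req#2 t=0ms: ALLOW
  req#3 t=0ms: DENY
  req#4 t=0ms: DENY
  req#5 t=0ms: DENY
  req#6 t=1ms: ALLOW
  req#7 t=1ms: ALLOW

Answer: AADDDAA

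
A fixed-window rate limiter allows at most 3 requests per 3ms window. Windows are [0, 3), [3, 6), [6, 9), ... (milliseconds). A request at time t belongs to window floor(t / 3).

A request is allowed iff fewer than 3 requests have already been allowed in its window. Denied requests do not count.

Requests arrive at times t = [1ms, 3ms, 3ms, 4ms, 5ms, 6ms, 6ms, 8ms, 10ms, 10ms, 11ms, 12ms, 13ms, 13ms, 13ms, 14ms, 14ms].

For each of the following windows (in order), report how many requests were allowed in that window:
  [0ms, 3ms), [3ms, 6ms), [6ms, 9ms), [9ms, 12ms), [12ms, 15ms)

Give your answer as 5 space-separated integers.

Answer: 1 3 3 3 3

Derivation:
Processing requests:
  req#1 t=1ms (window 0): ALLOW
  req#2 t=3ms (window 1): ALLOW
  req#3 t=3ms (window 1): ALLOW
  req#4 t=4ms (window 1): ALLOW
  req#5 t=5ms (window 1): DENY
  req#6 t=6ms (window 2): ALLOW
  req#7 t=6ms (window 2): ALLOW
  req#8 t=8ms (window 2): ALLOW
  req#9 t=10ms (window 3): ALLOW
  req#10 t=10ms (window 3): ALLOW
  req#11 t=11ms (window 3): ALLOW
  req#12 t=12ms (window 4): ALLOW
  req#13 t=13ms (window 4): ALLOW
  req#14 t=13ms (window 4): ALLOW
  req#15 t=13ms (window 4): DENY
  req#16 t=14ms (window 4): DENY
  req#17 t=14ms (window 4): DENY

Allowed counts by window: 1 3 3 3 3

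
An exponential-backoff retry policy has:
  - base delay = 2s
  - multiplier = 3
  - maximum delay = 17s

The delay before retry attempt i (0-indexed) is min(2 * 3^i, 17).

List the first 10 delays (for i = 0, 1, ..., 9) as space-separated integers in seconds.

Computing each delay:
  i=0: min(2*3^0, 17) = 2
  i=1: min(2*3^1, 17) = 6
  i=2: min(2*3^2, 17) = 17
  i=3: min(2*3^3, 17) = 17
  i=4: min(2*3^4, 17) = 17
  i=5: min(2*3^5, 17) = 17
  i=6: min(2*3^6, 17) = 17
  i=7: min(2*3^7, 17) = 17
  i=8: min(2*3^8, 17) = 17
  i=9: min(2*3^9, 17) = 17

Answer: 2 6 17 17 17 17 17 17 17 17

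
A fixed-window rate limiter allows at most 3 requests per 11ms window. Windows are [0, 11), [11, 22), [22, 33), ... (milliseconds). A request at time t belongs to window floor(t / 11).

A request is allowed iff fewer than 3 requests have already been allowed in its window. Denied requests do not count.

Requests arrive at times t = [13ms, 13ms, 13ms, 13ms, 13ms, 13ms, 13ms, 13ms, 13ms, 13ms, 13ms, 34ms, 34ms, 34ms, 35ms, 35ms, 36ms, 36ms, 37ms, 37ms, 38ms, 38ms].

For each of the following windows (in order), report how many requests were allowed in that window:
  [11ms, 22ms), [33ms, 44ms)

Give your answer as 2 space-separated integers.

Processing requests:
  req#1 t=13ms (window 1): ALLOW
  req#2 t=13ms (window 1): ALLOW
  req#3 t=13ms (window 1): ALLOW
  req#4 t=13ms (window 1): DENY
  req#5 t=13ms (window 1): DENY
  req#6 t=13ms (window 1): DENY
  req#7 t=13ms (window 1): DENY
  req#8 t=13ms (window 1): DENY
  req#9 t=13ms (window 1): DENY
  req#10 t=13ms (window 1): DENY
  req#11 t=13ms (window 1): DENY
  req#12 t=34ms (window 3): ALLOW
  req#13 t=34ms (window 3): ALLOW
  req#14 t=34ms (window 3): ALLOW
  req#15 t=35ms (window 3): DENY
  req#16 t=35ms (window 3): DENY
  req#17 t=36ms (window 3): DENY
  req#18 t=36ms (window 3): DENY
  req#19 t=37ms (window 3): DENY
  req#20 t=37ms (window 3): DENY
  req#21 t=38ms (window 3): DENY
  req#22 t=38ms (window 3): DENY

Allowed counts by window: 3 3

Answer: 3 3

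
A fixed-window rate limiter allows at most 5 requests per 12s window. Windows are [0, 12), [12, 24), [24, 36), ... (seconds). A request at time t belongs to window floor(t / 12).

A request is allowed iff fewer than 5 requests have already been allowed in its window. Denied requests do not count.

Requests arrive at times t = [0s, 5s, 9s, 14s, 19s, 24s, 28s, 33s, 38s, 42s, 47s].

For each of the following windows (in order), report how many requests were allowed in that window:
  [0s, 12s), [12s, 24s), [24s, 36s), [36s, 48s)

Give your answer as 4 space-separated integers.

Processing requests:
  req#1 t=0s (window 0): ALLOW
  req#2 t=5s (window 0): ALLOW
  req#3 t=9s (window 0): ALLOW
  req#4 t=14s (window 1): ALLOW
  req#5 t=19s (window 1): ALLOW
  req#6 t=24s (window 2): ALLOW
  req#7 t=28s (window 2): ALLOW
  req#8 t=33s (window 2): ALLOW
  req#9 t=38s (window 3): ALLOW
  req#10 t=42s (window 3): ALLOW
  req#11 t=47s (window 3): ALLOW

Allowed counts by window: 3 2 3 3

Answer: 3 2 3 3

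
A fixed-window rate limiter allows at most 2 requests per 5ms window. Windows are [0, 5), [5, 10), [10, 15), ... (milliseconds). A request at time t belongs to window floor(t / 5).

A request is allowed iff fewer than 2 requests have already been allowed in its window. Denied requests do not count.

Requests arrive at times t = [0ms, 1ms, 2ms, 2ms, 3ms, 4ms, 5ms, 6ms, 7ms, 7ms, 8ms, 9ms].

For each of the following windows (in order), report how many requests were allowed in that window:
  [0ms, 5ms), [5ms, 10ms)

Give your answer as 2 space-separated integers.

Answer: 2 2

Derivation:
Processing requests:
  req#1 t=0ms (window 0): ALLOW
  req#2 t=1ms (window 0): ALLOW
  req#3 t=2ms (window 0): DENY
  req#4 t=2ms (window 0): DENY
  req#5 t=3ms (window 0): DENY
  req#6 t=4ms (window 0): DENY
  req#7 t=5ms (window 1): ALLOW
  req#8 t=6ms (window 1): ALLOW
  req#9 t=7ms (window 1): DENY
  req#10 t=7ms (window 1): DENY
  req#11 t=8ms (window 1): DENY
  req#12 t=9ms (window 1): DENY

Allowed counts by window: 2 2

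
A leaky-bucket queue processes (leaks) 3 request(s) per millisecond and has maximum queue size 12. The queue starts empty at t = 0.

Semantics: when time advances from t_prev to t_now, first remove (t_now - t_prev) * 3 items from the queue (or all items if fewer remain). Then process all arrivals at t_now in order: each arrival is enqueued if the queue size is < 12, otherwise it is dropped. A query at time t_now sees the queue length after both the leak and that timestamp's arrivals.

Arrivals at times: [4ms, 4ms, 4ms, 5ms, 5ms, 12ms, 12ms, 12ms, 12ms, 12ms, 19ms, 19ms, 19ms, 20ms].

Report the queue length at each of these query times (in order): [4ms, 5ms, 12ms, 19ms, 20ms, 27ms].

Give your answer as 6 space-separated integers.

Answer: 3 2 5 3 1 0

Derivation:
Queue lengths at query times:
  query t=4ms: backlog = 3
  query t=5ms: backlog = 2
  query t=12ms: backlog = 5
  query t=19ms: backlog = 3
  query t=20ms: backlog = 1
  query t=27ms: backlog = 0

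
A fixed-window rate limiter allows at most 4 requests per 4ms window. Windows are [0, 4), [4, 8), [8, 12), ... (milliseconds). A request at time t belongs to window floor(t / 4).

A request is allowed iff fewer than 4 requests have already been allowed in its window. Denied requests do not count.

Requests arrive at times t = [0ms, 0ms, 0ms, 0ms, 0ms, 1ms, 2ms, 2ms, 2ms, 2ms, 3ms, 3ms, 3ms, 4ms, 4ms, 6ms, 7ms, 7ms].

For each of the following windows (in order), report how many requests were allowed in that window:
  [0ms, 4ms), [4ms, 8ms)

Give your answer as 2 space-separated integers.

Answer: 4 4

Derivation:
Processing requests:
  req#1 t=0ms (window 0): ALLOW
  req#2 t=0ms (window 0): ALLOW
  req#3 t=0ms (window 0): ALLOW
  req#4 t=0ms (window 0): ALLOW
  req#5 t=0ms (window 0): DENY
  req#6 t=1ms (window 0): DENY
  req#7 t=2ms (window 0): DENY
  req#8 t=2ms (window 0): DENY
  req#9 t=2ms (window 0): DENY
  req#10 t=2ms (window 0): DENY
  req#11 t=3ms (window 0): DENY
  req#12 t=3ms (window 0): DENY
  req#13 t=3ms (window 0): DENY
  req#14 t=4ms (window 1): ALLOW
  req#15 t=4ms (window 1): ALLOW
  req#16 t=6ms (window 1): ALLOW
  req#17 t=7ms (window 1): ALLOW
  req#18 t=7ms (window 1): DENY

Allowed counts by window: 4 4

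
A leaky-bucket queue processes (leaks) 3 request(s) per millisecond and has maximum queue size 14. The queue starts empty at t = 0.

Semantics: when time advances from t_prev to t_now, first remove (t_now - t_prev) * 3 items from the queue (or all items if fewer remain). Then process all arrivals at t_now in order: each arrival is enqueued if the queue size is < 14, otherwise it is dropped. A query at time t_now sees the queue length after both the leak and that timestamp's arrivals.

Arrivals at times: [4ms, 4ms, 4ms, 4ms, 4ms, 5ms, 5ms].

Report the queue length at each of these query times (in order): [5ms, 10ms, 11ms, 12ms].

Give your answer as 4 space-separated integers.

Queue lengths at query times:
  query t=5ms: backlog = 4
  query t=10ms: backlog = 0
  query t=11ms: backlog = 0
  query t=12ms: backlog = 0

Answer: 4 0 0 0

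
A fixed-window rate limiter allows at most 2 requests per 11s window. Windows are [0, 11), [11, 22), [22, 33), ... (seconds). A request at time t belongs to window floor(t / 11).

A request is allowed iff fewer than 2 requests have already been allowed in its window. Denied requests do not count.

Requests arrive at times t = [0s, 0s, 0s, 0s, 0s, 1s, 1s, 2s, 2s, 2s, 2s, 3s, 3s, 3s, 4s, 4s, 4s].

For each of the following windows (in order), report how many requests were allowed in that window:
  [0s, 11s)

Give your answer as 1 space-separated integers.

Processing requests:
  req#1 t=0s (window 0): ALLOW
  req#2 t=0s (window 0): ALLOW
  req#3 t=0s (window 0): DENY
  req#4 t=0s (window 0): DENY
  req#5 t=0s (window 0): DENY
  req#6 t=1s (window 0): DENY
  req#7 t=1s (window 0): DENY
  req#8 t=2s (window 0): DENY
  req#9 t=2s (window 0): DENY
  req#10 t=2s (window 0): DENY
  req#11 t=2s (window 0): DENY
  req#12 t=3s (window 0): DENY
  req#13 t=3s (window 0): DENY
  req#14 t=3s (window 0): DENY
  req#15 t=4s (window 0): DENY
  req#16 t=4s (window 0): DENY
  req#17 t=4s (window 0): DENY

Allowed counts by window: 2

Answer: 2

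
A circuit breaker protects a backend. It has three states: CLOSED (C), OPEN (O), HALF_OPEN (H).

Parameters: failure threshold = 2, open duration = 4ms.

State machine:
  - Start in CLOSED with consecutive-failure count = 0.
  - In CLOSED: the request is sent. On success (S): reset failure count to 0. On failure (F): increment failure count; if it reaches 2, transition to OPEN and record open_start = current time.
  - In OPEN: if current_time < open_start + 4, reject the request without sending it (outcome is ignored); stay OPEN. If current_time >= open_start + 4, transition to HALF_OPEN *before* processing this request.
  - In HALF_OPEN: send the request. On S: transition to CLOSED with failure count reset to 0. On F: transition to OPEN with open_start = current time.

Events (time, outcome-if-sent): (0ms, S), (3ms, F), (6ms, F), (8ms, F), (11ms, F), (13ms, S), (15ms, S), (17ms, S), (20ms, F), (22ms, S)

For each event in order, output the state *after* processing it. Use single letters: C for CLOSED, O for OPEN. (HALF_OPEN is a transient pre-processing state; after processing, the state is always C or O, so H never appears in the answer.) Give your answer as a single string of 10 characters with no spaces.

Answer: CCOOOOCCCC

Derivation:
State after each event:
  event#1 t=0ms outcome=S: state=CLOSED
  event#2 t=3ms outcome=F: state=CLOSED
  event#3 t=6ms outcome=F: state=OPEN
  event#4 t=8ms outcome=F: state=OPEN
  event#5 t=11ms outcome=F: state=OPEN
  event#6 t=13ms outcome=S: state=OPEN
  event#7 t=15ms outcome=S: state=CLOSED
  event#8 t=17ms outcome=S: state=CLOSED
  event#9 t=20ms outcome=F: state=CLOSED
  event#10 t=22ms outcome=S: state=CLOSED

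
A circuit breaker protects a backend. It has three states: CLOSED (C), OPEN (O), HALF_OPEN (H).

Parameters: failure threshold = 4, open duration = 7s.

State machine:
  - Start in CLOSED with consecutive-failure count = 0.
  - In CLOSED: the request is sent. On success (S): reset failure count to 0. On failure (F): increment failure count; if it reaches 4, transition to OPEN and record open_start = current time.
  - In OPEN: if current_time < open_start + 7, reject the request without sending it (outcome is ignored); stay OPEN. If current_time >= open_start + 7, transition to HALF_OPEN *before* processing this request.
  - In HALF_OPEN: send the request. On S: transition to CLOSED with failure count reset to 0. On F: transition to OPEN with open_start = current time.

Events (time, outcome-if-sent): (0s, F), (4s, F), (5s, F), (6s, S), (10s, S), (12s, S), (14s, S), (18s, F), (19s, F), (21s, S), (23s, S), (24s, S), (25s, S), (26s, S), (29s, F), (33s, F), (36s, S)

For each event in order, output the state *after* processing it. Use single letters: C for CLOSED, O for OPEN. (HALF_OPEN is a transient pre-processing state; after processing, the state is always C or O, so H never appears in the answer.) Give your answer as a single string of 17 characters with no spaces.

State after each event:
  event#1 t=0s outcome=F: state=CLOSED
  event#2 t=4s outcome=F: state=CLOSED
  event#3 t=5s outcome=F: state=CLOSED
  event#4 t=6s outcome=S: state=CLOSED
  event#5 t=10s outcome=S: state=CLOSED
  event#6 t=12s outcome=S: state=CLOSED
  event#7 t=14s outcome=S: state=CLOSED
  event#8 t=18s outcome=F: state=CLOSED
  event#9 t=19s outcome=F: state=CLOSED
  event#10 t=21s outcome=S: state=CLOSED
  event#11 t=23s outcome=S: state=CLOSED
  event#12 t=24s outcome=S: state=CLOSED
  event#13 t=25s outcome=S: state=CLOSED
  event#14 t=26s outcome=S: state=CLOSED
  event#15 t=29s outcome=F: state=CLOSED
  event#16 t=33s outcome=F: state=CLOSED
  event#17 t=36s outcome=S: state=CLOSED

Answer: CCCCCCCCCCCCCCCCC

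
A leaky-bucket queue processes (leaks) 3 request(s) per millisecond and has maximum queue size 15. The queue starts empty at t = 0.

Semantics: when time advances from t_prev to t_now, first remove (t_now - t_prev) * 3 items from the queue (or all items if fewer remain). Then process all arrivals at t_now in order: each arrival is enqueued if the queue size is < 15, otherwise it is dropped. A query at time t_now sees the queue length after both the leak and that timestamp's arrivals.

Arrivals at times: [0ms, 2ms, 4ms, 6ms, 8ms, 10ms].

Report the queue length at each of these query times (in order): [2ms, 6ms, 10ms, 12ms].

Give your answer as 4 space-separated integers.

Answer: 1 1 1 0

Derivation:
Queue lengths at query times:
  query t=2ms: backlog = 1
  query t=6ms: backlog = 1
  query t=10ms: backlog = 1
  query t=12ms: backlog = 0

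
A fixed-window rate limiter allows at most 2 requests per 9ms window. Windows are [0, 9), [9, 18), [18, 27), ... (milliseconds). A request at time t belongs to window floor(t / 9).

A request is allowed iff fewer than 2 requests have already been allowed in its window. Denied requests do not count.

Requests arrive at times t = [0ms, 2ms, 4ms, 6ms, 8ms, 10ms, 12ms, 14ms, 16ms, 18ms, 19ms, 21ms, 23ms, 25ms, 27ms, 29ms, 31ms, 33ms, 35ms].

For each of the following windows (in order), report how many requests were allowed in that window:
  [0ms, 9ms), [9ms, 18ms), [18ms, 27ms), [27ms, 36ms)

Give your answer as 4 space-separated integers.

Answer: 2 2 2 2

Derivation:
Processing requests:
  req#1 t=0ms (window 0): ALLOW
  req#2 t=2ms (window 0): ALLOW
  req#3 t=4ms (window 0): DENY
  req#4 t=6ms (window 0): DENY
  req#5 t=8ms (window 0): DENY
  req#6 t=10ms (window 1): ALLOW
  req#7 t=12ms (window 1): ALLOW
  req#8 t=14ms (window 1): DENY
  req#9 t=16ms (window 1): DENY
  req#10 t=18ms (window 2): ALLOW
  req#11 t=19ms (window 2): ALLOW
  req#12 t=21ms (window 2): DENY
  req#13 t=23ms (window 2): DENY
  req#14 t=25ms (window 2): DENY
  req#15 t=27ms (window 3): ALLOW
  req#16 t=29ms (window 3): ALLOW
  req#17 t=31ms (window 3): DENY
  req#18 t=33ms (window 3): DENY
  req#19 t=35ms (window 3): DENY

Allowed counts by window: 2 2 2 2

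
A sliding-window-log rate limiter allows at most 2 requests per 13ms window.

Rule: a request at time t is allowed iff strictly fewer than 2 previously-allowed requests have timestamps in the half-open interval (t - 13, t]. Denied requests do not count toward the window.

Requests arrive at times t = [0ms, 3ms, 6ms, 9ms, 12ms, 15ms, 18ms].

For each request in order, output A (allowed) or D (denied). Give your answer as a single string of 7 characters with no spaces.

Answer: AADDDAA

Derivation:
Tracking allowed requests in the window:
  req#1 t=0ms: ALLOW
  req#2 t=3ms: ALLOW
  req#3 t=6ms: DENY
  req#4 t=9ms: DENY
  req#5 t=12ms: DENY
  req#6 t=15ms: ALLOW
  req#7 t=18ms: ALLOW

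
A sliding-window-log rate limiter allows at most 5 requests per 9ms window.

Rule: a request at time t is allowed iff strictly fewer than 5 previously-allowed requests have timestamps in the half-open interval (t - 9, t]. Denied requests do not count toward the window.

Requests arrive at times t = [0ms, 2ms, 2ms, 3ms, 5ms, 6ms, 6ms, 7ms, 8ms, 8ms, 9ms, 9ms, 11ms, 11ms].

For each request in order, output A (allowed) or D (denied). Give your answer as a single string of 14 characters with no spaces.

Answer: AAAAADDDDDADAA

Derivation:
Tracking allowed requests in the window:
  req#1 t=0ms: ALLOW
  req#2 t=2ms: ALLOW
  req#3 t=2ms: ALLOW
  req#4 t=3ms: ALLOW
  req#5 t=5ms: ALLOW
  req#6 t=6ms: DENY
  req#7 t=6ms: DENY
  req#8 t=7ms: DENY
  req#9 t=8ms: DENY
  req#10 t=8ms: DENY
  req#11 t=9ms: ALLOW
  req#12 t=9ms: DENY
  req#13 t=11ms: ALLOW
  req#14 t=11ms: ALLOW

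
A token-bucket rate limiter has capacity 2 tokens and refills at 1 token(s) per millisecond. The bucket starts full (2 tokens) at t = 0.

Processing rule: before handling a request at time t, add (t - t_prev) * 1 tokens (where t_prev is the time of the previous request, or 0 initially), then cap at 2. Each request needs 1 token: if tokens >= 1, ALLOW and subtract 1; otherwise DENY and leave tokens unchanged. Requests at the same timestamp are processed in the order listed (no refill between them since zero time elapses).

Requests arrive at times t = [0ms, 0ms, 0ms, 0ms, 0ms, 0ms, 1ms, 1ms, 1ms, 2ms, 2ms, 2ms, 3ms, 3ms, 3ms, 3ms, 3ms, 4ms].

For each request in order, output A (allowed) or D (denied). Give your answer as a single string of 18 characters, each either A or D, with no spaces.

Answer: AADDDDADDADDADDDDA

Derivation:
Simulating step by step:
  req#1 t=0ms: ALLOW
  req#2 t=0ms: ALLOW
  req#3 t=0ms: DENY
  req#4 t=0ms: DENY
  req#5 t=0ms: DENY
  req#6 t=0ms: DENY
  req#7 t=1ms: ALLOW
  req#8 t=1ms: DENY
  req#9 t=1ms: DENY
  req#10 t=2ms: ALLOW
  req#11 t=2ms: DENY
  req#12 t=2ms: DENY
  req#13 t=3ms: ALLOW
  req#14 t=3ms: DENY
  req#15 t=3ms: DENY
  req#16 t=3ms: DENY
  req#17 t=3ms: DENY
  req#18 t=4ms: ALLOW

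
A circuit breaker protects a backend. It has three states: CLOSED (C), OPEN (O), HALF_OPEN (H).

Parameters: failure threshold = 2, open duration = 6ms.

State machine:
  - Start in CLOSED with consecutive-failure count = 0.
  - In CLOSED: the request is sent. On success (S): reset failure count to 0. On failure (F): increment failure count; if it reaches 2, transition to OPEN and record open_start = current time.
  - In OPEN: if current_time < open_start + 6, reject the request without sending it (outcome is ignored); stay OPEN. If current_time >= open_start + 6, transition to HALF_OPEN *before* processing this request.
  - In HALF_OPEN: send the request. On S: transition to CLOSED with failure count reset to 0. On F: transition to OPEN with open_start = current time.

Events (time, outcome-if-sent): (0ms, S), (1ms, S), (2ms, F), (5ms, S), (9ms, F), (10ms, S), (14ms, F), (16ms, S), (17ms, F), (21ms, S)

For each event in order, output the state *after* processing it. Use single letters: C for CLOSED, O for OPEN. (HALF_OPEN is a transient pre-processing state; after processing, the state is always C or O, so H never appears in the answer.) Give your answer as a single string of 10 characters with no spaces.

State after each event:
  event#1 t=0ms outcome=S: state=CLOSED
  event#2 t=1ms outcome=S: state=CLOSED
  event#3 t=2ms outcome=F: state=CLOSED
  event#4 t=5ms outcome=S: state=CLOSED
  event#5 t=9ms outcome=F: state=CLOSED
  event#6 t=10ms outcome=S: state=CLOSED
  event#7 t=14ms outcome=F: state=CLOSED
  event#8 t=16ms outcome=S: state=CLOSED
  event#9 t=17ms outcome=F: state=CLOSED
  event#10 t=21ms outcome=S: state=CLOSED

Answer: CCCCCCCCCC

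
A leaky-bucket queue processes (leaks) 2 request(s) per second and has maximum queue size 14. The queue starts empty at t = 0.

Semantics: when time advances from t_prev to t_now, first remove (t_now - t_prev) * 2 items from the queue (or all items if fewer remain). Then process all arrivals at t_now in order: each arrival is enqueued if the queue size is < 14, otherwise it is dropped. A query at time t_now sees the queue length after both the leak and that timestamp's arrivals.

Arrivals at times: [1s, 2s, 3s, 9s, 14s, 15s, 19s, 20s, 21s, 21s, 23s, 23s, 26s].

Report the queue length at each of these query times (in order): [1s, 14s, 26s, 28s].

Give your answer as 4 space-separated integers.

Queue lengths at query times:
  query t=1s: backlog = 1
  query t=14s: backlog = 1
  query t=26s: backlog = 1
  query t=28s: backlog = 0

Answer: 1 1 1 0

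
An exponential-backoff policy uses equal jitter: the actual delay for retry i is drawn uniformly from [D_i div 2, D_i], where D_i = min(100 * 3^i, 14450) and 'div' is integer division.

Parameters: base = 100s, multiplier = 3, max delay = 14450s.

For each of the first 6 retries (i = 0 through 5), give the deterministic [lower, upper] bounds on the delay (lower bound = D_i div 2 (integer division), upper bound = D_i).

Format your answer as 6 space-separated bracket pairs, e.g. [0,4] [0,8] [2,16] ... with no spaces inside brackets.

Computing bounds per retry:
  i=0: D_i=min(100*3^0,14450)=100, bounds=[50,100]
  i=1: D_i=min(100*3^1,14450)=300, bounds=[150,300]
  i=2: D_i=min(100*3^2,14450)=900, bounds=[450,900]
  i=3: D_i=min(100*3^3,14450)=2700, bounds=[1350,2700]
  i=4: D_i=min(100*3^4,14450)=8100, bounds=[4050,8100]
  i=5: D_i=min(100*3^5,14450)=14450, bounds=[7225,14450]

Answer: [50,100] [150,300] [450,900] [1350,2700] [4050,8100] [7225,14450]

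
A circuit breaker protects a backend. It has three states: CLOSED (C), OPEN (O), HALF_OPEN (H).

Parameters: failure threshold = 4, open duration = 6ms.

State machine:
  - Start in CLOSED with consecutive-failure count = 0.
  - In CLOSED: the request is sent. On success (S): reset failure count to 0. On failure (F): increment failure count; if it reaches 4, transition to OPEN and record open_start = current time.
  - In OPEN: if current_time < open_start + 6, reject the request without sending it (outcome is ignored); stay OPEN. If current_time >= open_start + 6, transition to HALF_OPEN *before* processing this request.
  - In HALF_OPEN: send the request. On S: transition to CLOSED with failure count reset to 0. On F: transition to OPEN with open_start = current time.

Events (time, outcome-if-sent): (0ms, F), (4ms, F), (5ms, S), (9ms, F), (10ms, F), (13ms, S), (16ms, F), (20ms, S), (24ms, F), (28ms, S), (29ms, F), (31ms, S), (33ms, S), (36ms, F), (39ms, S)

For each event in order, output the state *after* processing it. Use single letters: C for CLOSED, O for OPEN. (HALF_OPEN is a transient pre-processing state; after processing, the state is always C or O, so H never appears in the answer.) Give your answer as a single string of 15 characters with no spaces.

State after each event:
  event#1 t=0ms outcome=F: state=CLOSED
  event#2 t=4ms outcome=F: state=CLOSED
  event#3 t=5ms outcome=S: state=CLOSED
  event#4 t=9ms outcome=F: state=CLOSED
  event#5 t=10ms outcome=F: state=CLOSED
  event#6 t=13ms outcome=S: state=CLOSED
  event#7 t=16ms outcome=F: state=CLOSED
  event#8 t=20ms outcome=S: state=CLOSED
  event#9 t=24ms outcome=F: state=CLOSED
  event#10 t=28ms outcome=S: state=CLOSED
  event#11 t=29ms outcome=F: state=CLOSED
  event#12 t=31ms outcome=S: state=CLOSED
  event#13 t=33ms outcome=S: state=CLOSED
  event#14 t=36ms outcome=F: state=CLOSED
  event#15 t=39ms outcome=S: state=CLOSED

Answer: CCCCCCCCCCCCCCC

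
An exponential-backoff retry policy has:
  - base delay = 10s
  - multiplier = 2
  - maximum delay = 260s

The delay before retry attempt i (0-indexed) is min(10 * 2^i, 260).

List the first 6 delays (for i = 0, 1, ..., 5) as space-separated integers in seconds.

Answer: 10 20 40 80 160 260

Derivation:
Computing each delay:
  i=0: min(10*2^0, 260) = 10
  i=1: min(10*2^1, 260) = 20
  i=2: min(10*2^2, 260) = 40
  i=3: min(10*2^3, 260) = 80
  i=4: min(10*2^4, 260) = 160
  i=5: min(10*2^5, 260) = 260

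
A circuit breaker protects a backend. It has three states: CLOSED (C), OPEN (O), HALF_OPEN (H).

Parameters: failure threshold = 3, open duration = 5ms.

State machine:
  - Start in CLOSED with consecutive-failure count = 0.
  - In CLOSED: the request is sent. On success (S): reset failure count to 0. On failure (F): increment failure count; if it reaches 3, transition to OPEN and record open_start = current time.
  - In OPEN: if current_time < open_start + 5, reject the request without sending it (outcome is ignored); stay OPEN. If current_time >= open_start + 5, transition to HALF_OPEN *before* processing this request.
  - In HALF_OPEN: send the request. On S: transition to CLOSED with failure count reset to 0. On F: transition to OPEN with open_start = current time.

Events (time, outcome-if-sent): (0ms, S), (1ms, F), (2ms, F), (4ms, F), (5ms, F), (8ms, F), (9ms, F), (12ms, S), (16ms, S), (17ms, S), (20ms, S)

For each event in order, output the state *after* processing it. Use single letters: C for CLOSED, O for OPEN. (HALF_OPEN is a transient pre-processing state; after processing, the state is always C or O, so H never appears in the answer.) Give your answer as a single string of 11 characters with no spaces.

State after each event:
  event#1 t=0ms outcome=S: state=CLOSED
  event#2 t=1ms outcome=F: state=CLOSED
  event#3 t=2ms outcome=F: state=CLOSED
  event#4 t=4ms outcome=F: state=OPEN
  event#5 t=5ms outcome=F: state=OPEN
  event#6 t=8ms outcome=F: state=OPEN
  event#7 t=9ms outcome=F: state=OPEN
  event#8 t=12ms outcome=S: state=OPEN
  event#9 t=16ms outcome=S: state=CLOSED
  event#10 t=17ms outcome=S: state=CLOSED
  event#11 t=20ms outcome=S: state=CLOSED

Answer: CCCOOOOOCCC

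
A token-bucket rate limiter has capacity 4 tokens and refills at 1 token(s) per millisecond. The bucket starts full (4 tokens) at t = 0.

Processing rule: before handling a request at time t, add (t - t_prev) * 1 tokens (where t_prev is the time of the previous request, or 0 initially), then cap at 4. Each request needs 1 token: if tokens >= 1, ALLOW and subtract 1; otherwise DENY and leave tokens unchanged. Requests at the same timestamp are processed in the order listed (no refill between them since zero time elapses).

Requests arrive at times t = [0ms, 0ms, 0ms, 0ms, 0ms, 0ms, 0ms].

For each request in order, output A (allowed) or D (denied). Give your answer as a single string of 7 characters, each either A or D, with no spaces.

Answer: AAAADDD

Derivation:
Simulating step by step:
  req#1 t=0ms: ALLOW
  req#2 t=0ms: ALLOW
  req#3 t=0ms: ALLOW
  req#4 t=0ms: ALLOW
  req#5 t=0ms: DENY
  req#6 t=0ms: DENY
  req#7 t=0ms: DENY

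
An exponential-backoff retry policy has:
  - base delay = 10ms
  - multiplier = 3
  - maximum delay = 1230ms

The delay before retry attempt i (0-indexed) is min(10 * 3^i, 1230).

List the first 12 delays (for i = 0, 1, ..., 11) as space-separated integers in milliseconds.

Computing each delay:
  i=0: min(10*3^0, 1230) = 10
  i=1: min(10*3^1, 1230) = 30
  i=2: min(10*3^2, 1230) = 90
  i=3: min(10*3^3, 1230) = 270
  i=4: min(10*3^4, 1230) = 810
  i=5: min(10*3^5, 1230) = 1230
  i=6: min(10*3^6, 1230) = 1230
  i=7: min(10*3^7, 1230) = 1230
  i=8: min(10*3^8, 1230) = 1230
  i=9: min(10*3^9, 1230) = 1230
  i=10: min(10*3^10, 1230) = 1230
  i=11: min(10*3^11, 1230) = 1230

Answer: 10 30 90 270 810 1230 1230 1230 1230 1230 1230 1230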